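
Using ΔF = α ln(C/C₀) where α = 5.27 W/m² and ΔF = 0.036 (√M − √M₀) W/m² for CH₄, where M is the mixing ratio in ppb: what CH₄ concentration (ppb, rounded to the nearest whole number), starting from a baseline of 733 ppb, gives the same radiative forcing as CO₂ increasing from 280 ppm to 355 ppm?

CO₂ forcing: 5.27 × ln(355/280) = 5.27 × 0.237328 = 1.25072 W/m².
Set 0.036(√M − √733) = 1.25072: √M = 1.25072/0.036 + √733 = 34.7422 + 27.0740 = 61.8162.
M = (61.8162)² = 3821.24 ppb.

M ≈ 3821 ppb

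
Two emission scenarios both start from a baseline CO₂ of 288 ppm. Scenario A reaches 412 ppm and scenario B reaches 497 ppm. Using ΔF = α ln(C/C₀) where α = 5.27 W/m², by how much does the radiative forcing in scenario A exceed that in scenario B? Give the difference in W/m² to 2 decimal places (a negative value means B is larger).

ΔF_A = 5.27 ln(412/288) = 5.27 × 0.35806 = 1.8870 W/m².
ΔF_B = 5.27 ln(497/288) = 5.27 × 0.54563 = 2.8755 W/m².
Difference: 1.8870 − 2.8755 = -0.9885 W/m².

ΔF_A − ΔF_B = -0.99 W/m²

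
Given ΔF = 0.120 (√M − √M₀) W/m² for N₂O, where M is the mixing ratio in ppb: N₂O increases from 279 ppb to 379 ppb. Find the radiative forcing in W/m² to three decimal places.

N₂O: 0.120 × (√379 − √279) = 0.120 × (19.4679 − 16.7033) = 0.120 × 2.7646 = 0.3318 W/m².

ΔF = 0.332 W/m²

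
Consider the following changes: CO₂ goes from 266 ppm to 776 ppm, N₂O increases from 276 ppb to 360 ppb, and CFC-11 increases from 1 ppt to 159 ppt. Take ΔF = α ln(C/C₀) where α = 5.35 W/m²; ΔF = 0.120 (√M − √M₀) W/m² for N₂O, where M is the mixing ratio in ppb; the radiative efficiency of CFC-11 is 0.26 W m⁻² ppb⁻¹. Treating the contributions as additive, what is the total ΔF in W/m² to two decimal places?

CO₂: 5.35 × ln(776/266) = 5.35 × ln(2.91729) = 5.35 × 1.07066 = 5.7280 W/m².
N₂O: 0.120 × (√360 − √276) = 0.120 × (18.9737 − 16.6132) = 0.120 × 2.3605 = 0.2833 W/m².
CFC-11: Δ = 159 − 1 = 158 ppt = 0.158 ppb; ΔF = 0.26 × 0.158 = 0.0411 W/m².
Total ΔF = 5.7280 + 0.2833 + 0.0411 = 6.0524 W/m².

ΔF = 6.05 W/m²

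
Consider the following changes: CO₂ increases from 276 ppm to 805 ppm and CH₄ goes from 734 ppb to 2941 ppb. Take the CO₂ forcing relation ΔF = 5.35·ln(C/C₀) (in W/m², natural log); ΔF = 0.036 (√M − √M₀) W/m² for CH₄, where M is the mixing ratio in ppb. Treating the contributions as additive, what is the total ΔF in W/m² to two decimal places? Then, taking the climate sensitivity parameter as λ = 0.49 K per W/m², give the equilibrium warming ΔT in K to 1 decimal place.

CO₂: 5.35 × ln(805/276) = 5.35 × ln(2.91667) = 5.35 × 1.07044 = 5.7269 W/m².
CH₄: 0.036 × (√2941 − √734) = 0.036 × (54.2310 − 27.0924) = 0.036 × 27.1386 = 0.9770 W/m².
Total ΔF = 5.7269 + 0.9770 = 6.7039 W/m².
ΔT = λ ΔF = 0.49 × 6.70 = 3.2830 K.

ΔF = 6.70 W/m²; ΔT = 3.3 K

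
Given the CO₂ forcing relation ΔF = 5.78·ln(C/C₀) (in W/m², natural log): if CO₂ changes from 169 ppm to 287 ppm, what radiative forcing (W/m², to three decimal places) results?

ΔF = 3.061 W/m²

CO₂ absorption bands are partially saturated, so forcing scales with the logarithm of the concentration ratio.
CO₂: 5.78 × ln(287/169) = 5.78 × ln(1.69822) = 5.78 × 0.52958 = 3.0610 W/m².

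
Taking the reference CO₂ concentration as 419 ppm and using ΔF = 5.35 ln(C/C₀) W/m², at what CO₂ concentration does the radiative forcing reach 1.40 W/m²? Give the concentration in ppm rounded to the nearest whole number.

C ≈ 544 ppm

Set 5.35 ln(C/419) = 1.40, so ln(C/419) = 1.40/5.35 = 0.26168.
Then C/419 = e^0.26168 = 1.29911, giving C = 419 × 1.29911 = 544.33 ppm.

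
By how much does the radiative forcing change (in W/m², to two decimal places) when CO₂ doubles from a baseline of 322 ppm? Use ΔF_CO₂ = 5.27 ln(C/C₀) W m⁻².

Because the forcing depends only on the ratio C/C₀, the initial concentration does not enter.
ΔF = 5.27 × ln(2) = 5.27 × 0.69315 = 3.6529 W/m².

ΔF = 3.65 W/m²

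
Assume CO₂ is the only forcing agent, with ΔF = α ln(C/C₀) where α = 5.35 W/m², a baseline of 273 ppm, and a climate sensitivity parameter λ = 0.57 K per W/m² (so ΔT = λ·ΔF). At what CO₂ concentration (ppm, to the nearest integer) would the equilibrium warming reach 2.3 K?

Required forcing: ΔF = ΔT/λ = 2.3/0.57 = 4.0351 W/m².
Then ln(C/273) = ΔF/5.35 = 4.0351/5.35 = 0.75422.
So C = 273 × e^0.75422 = 273 × 2.12595 = 580.38 ppm.

C ≈ 580 ppm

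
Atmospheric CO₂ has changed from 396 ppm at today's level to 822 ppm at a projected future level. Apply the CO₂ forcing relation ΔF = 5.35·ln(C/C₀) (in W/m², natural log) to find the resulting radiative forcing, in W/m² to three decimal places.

CO₂ absorption bands are partially saturated, so forcing scales with the logarithm of the concentration ratio.
CO₂: 5.35 × ln(822/396) = 5.35 × ln(2.07576) = 5.35 × 0.73033 = 3.9073 W/m².

ΔF = 3.907 W/m²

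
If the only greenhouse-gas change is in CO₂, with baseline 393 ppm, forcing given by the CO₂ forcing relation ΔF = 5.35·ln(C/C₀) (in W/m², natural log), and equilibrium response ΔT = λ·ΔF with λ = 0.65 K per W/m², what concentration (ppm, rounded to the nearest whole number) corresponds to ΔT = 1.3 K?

Required forcing: ΔF = ΔT/λ = 1.3/0.65 = 2.0000 W/m².
Then ln(C/393) = ΔF/5.35 = 2.0000/5.35 = 0.37383.
So C = 393 × e^0.37383 = 393 × 1.45329 = 571.14 ppm.

C ≈ 571 ppm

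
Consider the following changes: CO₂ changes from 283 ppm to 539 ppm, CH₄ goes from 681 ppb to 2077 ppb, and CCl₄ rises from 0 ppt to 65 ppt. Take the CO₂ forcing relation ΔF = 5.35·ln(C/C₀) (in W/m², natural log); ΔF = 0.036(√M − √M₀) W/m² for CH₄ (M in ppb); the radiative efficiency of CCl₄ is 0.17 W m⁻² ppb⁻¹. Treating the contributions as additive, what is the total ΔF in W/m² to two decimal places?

CO₂: 5.35 × ln(539/283) = 5.35 × ln(1.90459) = 5.35 × 0.64427 = 3.4468 W/m².
CH₄: 0.036 × (√2077 − √681) = 0.036 × (45.5741 − 26.0960) = 0.036 × 19.4781 = 0.7012 W/m².
CCl₄: Δ = 65 − 0 = 65 ppt = 0.065 ppb; ΔF = 0.17 × 0.065 = 0.0111 W/m².
Total ΔF = 3.4468 + 0.7012 + 0.0111 = 4.1591 W/m².

ΔF = 4.16 W/m²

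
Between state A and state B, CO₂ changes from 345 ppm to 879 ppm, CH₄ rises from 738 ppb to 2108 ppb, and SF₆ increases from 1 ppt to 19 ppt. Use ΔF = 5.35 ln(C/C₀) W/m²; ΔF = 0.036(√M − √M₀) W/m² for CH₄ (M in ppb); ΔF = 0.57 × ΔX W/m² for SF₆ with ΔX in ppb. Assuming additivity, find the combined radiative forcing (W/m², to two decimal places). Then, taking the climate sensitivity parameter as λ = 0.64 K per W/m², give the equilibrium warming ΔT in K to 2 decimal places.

CO₂: 5.35 × ln(879/345) = 5.35 × ln(2.54783) = 5.35 × 0.93524 = 5.0035 W/m².
CH₄: 0.036 × (√2108 − √738) = 0.036 × (45.9130 − 27.1662) = 0.036 × 18.7468 = 0.6749 W/m².
SF₆: Δ = 19 − 1 = 18 ppt = 0.018 ppb; ΔF = 0.57 × 0.018 = 0.0103 W/m².
Total ΔF = 5.0035 + 0.6749 + 0.0103 = 5.6887 W/m².
ΔT = λ ΔF = 0.64 × 5.69 = 3.6416 K.

ΔF = 5.69 W/m²; ΔT = 3.64 K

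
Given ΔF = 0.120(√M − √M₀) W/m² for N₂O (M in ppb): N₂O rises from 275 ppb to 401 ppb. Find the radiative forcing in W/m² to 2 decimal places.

N₂O: 0.120 × (√401 − √275) = 0.120 × (20.0250 − 16.5831) = 0.120 × 3.4419 = 0.4130 W/m².

ΔF = 0.41 W/m²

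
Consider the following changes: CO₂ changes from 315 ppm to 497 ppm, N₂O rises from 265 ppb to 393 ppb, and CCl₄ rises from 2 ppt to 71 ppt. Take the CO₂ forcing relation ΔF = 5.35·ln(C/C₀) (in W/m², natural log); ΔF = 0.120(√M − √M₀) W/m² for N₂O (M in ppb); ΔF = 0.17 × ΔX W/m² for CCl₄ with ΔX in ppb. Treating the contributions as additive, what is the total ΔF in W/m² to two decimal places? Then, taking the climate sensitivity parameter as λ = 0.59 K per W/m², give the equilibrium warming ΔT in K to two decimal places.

CO₂: 5.35 × ln(497/315) = 5.35 × ln(1.57778) = 5.35 × 0.45602 = 2.4397 W/m².
N₂O: 0.120 × (√393 − √265) = 0.120 × (19.8242 − 16.2788) = 0.120 × 3.5454 = 0.4254 W/m².
CCl₄: Δ = 71 − 2 = 69 ppt = 0.069 ppb; ΔF = 0.17 × 0.069 = 0.0117 W/m².
Total ΔF = 2.4397 + 0.4254 + 0.0117 = 2.8768 W/m².
ΔT = λ ΔF = 0.59 × 2.88 = 1.6992 K.

ΔF = 2.88 W/m²; ΔT = 1.70 K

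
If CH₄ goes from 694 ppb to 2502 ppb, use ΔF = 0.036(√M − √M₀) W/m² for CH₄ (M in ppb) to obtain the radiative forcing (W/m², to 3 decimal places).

ΔF = 0.852 W/m²

CH₄: 0.036 × (√2502 − √694) = 0.036 × (50.0200 − 26.3439) = 0.036 × 23.6761 = 0.8523 W/m².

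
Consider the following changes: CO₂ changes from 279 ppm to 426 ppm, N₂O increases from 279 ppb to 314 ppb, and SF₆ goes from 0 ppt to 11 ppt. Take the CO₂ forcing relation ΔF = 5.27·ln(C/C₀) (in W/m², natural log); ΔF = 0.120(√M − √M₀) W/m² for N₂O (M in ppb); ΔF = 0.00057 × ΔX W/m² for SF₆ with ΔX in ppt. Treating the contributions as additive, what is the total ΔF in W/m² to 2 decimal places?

CO₂: 5.27 × ln(426/279) = 5.27 × ln(1.52688) = 5.27 × 0.42323 = 2.2304 W/m².
N₂O: 0.120 × (√314 − √279) = 0.120 × (17.7200 − 16.7033) = 0.120 × 1.0167 = 0.1220 W/m².
SF₆: ΔF = 0.00057 × (11 − 0) = 0.00057 × 11 = 0.0063 W/m².
Total ΔF = 2.2304 + 0.1220 + 0.0063 = 2.3587 W/m².

ΔF = 2.36 W/m²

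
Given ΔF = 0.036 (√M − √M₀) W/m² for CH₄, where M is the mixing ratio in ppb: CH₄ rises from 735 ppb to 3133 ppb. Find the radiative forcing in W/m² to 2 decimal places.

CH₄: 0.036 × (√3133 − √735) = 0.036 × (55.9732 − 27.1109) = 0.036 × 28.8623 = 1.0390 W/m².

ΔF = 1.04 W/m²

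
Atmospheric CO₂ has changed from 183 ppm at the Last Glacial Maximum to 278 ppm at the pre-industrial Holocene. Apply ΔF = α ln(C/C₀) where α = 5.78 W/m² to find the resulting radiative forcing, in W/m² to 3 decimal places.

ΔF = 2.417 W/m²

CO₂ absorption bands are partially saturated, so forcing scales with the logarithm of the concentration ratio.
CO₂: 5.78 × ln(278/183) = 5.78 × ln(1.51913) = 5.78 × 0.41814 = 2.4168 W/m².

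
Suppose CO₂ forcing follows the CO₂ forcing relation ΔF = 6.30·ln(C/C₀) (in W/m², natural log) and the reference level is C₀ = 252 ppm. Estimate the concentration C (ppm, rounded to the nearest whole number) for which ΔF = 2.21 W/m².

Set 6.30 ln(C/252) = 2.21, so ln(C/252) = 2.21/6.30 = 0.35079.
Then C/252 = e^0.35079 = 1.42019, giving C = 252 × 1.42019 = 357.89 ppm.

C ≈ 358 ppm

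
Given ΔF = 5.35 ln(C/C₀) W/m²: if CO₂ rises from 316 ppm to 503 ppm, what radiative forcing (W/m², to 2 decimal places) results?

CO₂: 5.35 × ln(503/316) = 5.35 × ln(1.59177) = 5.35 × 0.46485 = 2.4869 W/m².

ΔF = 2.49 W/m²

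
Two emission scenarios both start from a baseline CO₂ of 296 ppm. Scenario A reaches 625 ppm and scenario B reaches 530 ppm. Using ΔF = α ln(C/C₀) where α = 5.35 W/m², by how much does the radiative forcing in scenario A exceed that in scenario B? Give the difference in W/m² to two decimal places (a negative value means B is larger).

ΔF_A − ΔF_B = 0.88 W/m²

ΔF_A = 5.35 ln(625/296) = 5.35 × 0.74739 = 3.9985 W/m².
ΔF_B = 5.35 ln(530/296) = 5.35 × 0.58252 = 3.1165 W/m².
Difference: 3.9985 − 3.1165 = 0.8820 W/m².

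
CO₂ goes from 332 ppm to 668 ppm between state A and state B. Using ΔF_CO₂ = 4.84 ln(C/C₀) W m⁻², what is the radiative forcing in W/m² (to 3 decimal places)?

ΔF = 3.384 W/m²

CO₂: 4.84 × ln(668/332) = 4.84 × ln(2.01205) = 4.84 × 0.69915 = 3.3839 W/m².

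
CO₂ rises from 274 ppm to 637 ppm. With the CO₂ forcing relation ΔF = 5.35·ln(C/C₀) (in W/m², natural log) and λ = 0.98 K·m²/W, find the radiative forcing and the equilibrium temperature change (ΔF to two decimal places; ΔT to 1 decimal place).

ΔF = 4.51 W/m²; ΔT = 4.4 K

CO₂: 5.35 × ln(637/274) = 5.35 × ln(2.32482) = 5.35 × 0.84364 = 4.5135 W/m².
ΔT = λ ΔF = 0.98 × 4.51 = 4.4198 K.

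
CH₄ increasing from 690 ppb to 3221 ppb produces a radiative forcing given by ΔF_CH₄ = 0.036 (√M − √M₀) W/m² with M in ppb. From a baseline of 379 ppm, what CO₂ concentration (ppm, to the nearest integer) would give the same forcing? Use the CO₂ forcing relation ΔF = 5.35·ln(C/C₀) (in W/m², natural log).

C ≈ 465 ppm

CH₄ forcing: 0.036 × (√3221 − √690) = 0.036 × (56.7539 − 26.2679) = 0.036 × 30.4860 = 1.09750 W/m².
Set 5.35 ln(C/379) = 1.09750: ln(C/379) = 1.09750/5.35 = 0.20514, so C = 379 × e^0.20514 = 379 × 1.22770 = 465.30 ppm.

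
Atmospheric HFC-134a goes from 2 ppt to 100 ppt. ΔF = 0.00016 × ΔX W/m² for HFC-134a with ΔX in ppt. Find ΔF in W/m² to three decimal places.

ΔF = 0.016 W/m²

HFC-134a: ΔF = 0.00016 × (100 − 2) = 0.00016 × 98 = 0.0157 W/m².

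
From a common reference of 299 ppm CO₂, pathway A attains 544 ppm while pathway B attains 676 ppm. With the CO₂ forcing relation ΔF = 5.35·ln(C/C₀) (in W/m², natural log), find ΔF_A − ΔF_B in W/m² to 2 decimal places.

ΔF_A = 5.35 ln(544/299) = 5.35 × 0.59851 = 3.2020 W/m².
ΔF_B = 5.35 ln(676/299) = 5.35 × 0.81575 = 4.3643 W/m².
Difference: 3.2020 − 4.3643 = -1.1623 W/m².

ΔF_A − ΔF_B = -1.16 W/m²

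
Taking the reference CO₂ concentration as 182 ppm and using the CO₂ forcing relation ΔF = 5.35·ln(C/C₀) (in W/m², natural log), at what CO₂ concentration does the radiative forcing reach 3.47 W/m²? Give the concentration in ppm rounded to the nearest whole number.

C ≈ 348 ppm

Set 5.35 ln(C/182) = 3.47, so ln(C/182) = 3.47/5.35 = 0.64860.
Then C/182 = e^0.64860 = 1.91286, giving C = 182 × 1.91286 = 348.14 ppm.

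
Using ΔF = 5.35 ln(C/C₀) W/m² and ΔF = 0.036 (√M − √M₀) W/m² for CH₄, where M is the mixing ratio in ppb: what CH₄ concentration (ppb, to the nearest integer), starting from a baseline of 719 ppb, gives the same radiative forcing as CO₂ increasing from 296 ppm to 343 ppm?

CO₂ forcing: 5.35 × ln(343/296) = 5.35 × 0.147371 = 0.78843 W/m².
Set 0.036(√M − √719) = 0.78843: √M = 0.78843/0.036 + √719 = 21.9008 + 26.8142 = 48.7150.
M = (48.7150)² = 2373.15 ppb.

M ≈ 2373 ppb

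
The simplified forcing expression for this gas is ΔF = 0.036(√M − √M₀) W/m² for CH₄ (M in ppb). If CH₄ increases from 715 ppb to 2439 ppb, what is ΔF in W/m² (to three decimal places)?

ΔF = 0.815 W/m²

CH₄: 0.036 × (√2439 − √715) = 0.036 × (49.3862 − 26.7395) = 0.036 × 22.6467 = 0.8153 W/m².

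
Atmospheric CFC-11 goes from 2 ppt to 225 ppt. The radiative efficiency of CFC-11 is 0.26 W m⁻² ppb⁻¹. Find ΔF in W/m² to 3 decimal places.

CFC-11: Δ = 225 − 2 = 223 ppt = 0.223 ppb; ΔF = 0.26 × 0.223 = 0.0580 W/m².

ΔF = 0.058 W/m²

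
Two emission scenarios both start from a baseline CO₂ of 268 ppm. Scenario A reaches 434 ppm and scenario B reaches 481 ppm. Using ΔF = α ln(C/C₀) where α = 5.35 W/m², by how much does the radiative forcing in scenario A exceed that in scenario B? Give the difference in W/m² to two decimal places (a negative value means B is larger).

ΔF_A − ΔF_B = -0.55 W/m²

ΔF_A = 5.35 ln(434/268) = 5.35 × 0.48206 = 2.5790 W/m².
ΔF_B = 5.35 ln(481/268) = 5.35 × 0.58488 = 3.1291 W/m².
Difference: 2.5790 − 3.1291 = -0.5501 W/m².
(Equivalently, ΔF_A − ΔF_B = 5.35 ln(434/481) = 5.35 × -0.10282 = -0.5501 W/m².)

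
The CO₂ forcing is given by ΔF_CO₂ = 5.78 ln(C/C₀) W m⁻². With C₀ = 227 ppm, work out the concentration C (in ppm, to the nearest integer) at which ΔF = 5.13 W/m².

C ≈ 551 ppm

Set 5.78 ln(C/227) = 5.13, so ln(C/227) = 5.13/5.78 = 0.88754.
Then C/227 = e^0.88754 = 2.42915, giving C = 227 × 2.42915 = 551.42 ppm.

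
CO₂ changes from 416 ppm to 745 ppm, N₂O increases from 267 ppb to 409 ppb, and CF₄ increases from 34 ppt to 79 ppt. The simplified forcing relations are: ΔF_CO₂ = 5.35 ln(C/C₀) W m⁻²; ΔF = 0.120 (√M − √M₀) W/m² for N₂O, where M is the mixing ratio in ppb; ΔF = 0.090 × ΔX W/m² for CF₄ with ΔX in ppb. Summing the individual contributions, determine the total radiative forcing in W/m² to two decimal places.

ΔF = 3.59 W/m²

CO₂: 5.35 × ln(745/416) = 5.35 × ln(1.79087) = 5.35 × 0.58270 = 3.1174 W/m².
N₂O: 0.120 × (√409 − √267) = 0.120 × (20.2237 − 16.3401) = 0.120 × 3.8836 = 0.4660 W/m².
CF₄: Δ = 79 − 34 = 45 ppt = 0.045 ppb; ΔF = 0.090 × 0.045 = 0.0041 W/m².
Total ΔF = 3.1174 + 0.4660 + 0.0041 = 3.5875 W/m².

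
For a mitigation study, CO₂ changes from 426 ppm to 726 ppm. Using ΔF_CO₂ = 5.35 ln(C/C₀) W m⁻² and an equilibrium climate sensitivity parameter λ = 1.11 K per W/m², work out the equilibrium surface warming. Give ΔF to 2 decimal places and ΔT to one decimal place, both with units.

ΔF = 2.85 W/m²; ΔT = 3.2 K

CO₂: 5.35 × ln(726/426) = 5.35 × ln(1.70423) = 5.35 × 0.53311 = 2.8521 W/m².
ΔT = λ ΔF = 1.11 × 2.85 = 3.1635 K.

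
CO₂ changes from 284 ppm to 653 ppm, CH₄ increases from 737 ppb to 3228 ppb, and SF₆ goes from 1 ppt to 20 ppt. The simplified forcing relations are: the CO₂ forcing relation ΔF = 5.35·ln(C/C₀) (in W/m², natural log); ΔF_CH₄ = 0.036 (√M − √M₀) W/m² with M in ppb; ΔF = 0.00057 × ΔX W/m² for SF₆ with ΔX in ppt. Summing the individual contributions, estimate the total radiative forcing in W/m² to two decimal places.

CO₂: 5.35 × ln(653/284) = 5.35 × ln(2.29930) = 5.35 × 0.83260 = 4.4544 W/m².
CH₄: 0.036 × (√3228 − √737) = 0.036 × (56.8155 − 27.1477) = 0.036 × 29.6678 = 1.0680 W/m².
SF₆: ΔF = 0.00057 × (20 − 1) = 0.00057 × 19 = 0.0108 W/m².
Total ΔF = 4.4544 + 1.0680 + 0.0108 = 5.5332 W/m².

ΔF = 5.53 W/m²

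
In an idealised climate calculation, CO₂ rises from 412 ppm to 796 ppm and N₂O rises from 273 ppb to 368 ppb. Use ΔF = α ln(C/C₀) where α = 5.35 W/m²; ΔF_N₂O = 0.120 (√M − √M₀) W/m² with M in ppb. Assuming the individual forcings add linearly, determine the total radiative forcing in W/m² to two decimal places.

ΔF = 3.84 W/m²

CO₂: 5.35 × ln(796/412) = 5.35 × ln(1.93204) = 5.35 × 0.65858 = 3.5234 W/m².
N₂O: 0.120 × (√368 − √273) = 0.120 × (19.1833 − 16.5227) = 0.120 × 2.6606 = 0.3193 W/m².
Total ΔF = 3.5234 + 0.3193 = 3.8427 W/m².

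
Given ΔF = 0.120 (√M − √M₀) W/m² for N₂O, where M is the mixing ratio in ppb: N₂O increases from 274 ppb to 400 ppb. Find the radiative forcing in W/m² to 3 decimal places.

N₂O: 0.120 × (√400 − √274) = 0.120 × (20.0000 − 16.5529) = 0.120 × 3.4471 = 0.4137 W/m².

ΔF = 0.414 W/m²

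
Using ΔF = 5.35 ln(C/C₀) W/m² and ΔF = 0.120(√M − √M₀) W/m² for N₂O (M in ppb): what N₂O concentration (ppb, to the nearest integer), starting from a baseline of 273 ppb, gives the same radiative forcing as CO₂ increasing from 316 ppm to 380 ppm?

CO₂ forcing: 5.35 × ln(380/316) = 5.35 × 0.184429 = 0.98670 W/m².
Set 0.120(√M − √273) = 0.98670: √M = 0.98670/0.120 + √273 = 8.2225 + 16.5227 = 24.7452.
M = (24.7452)² = 612.32 ppb.

M ≈ 612 ppb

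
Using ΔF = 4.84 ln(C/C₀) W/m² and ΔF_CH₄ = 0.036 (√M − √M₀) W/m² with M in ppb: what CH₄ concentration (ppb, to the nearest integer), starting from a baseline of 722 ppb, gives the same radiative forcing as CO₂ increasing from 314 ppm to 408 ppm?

CO₂ forcing: 4.84 × ln(408/314) = 4.84 × 0.261874 = 1.26747 W/m².
Set 0.036(√M − √722) = 1.26747: √M = 1.26747/0.036 + √722 = 35.2075 + 26.8701 = 62.0776.
M = (62.0776)² = 3853.63 ppb.

M ≈ 3854 ppb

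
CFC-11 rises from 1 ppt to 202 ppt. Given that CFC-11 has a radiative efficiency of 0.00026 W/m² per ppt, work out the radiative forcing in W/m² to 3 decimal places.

ΔF = 0.052 W/m²

CFC-11: ΔF = 0.00026 × (202 − 1) = 0.00026 × 201 = 0.0523 W/m².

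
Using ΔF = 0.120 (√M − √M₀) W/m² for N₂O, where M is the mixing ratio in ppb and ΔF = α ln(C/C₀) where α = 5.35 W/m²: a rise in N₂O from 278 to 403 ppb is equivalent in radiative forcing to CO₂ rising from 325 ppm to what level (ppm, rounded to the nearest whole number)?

C ≈ 351 ppm

N₂O forcing: 0.120 × (√403 − √278) = 0.120 × (20.0749 − 16.6733) = 0.120 × 3.4016 = 0.40819 W/m².
Set 5.35 ln(C/325) = 0.40819: ln(C/325) = 0.40819/5.35 = 0.07630, so C = 325 × e^0.07630 = 325 × 1.07929 = 350.77 ppm.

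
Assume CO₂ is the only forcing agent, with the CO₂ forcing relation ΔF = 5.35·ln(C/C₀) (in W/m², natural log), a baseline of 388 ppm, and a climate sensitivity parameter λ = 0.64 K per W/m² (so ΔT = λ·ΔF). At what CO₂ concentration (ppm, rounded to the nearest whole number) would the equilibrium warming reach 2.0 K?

Required forcing: ΔF = ΔT/λ = 2.0/0.64 = 3.1250 W/m².
Then ln(C/388) = ΔF/5.35 = 3.1250/5.35 = 0.58411.
So C = 388 × e^0.58411 = 388 × 1.79339 = 695.84 ppm.

C ≈ 696 ppm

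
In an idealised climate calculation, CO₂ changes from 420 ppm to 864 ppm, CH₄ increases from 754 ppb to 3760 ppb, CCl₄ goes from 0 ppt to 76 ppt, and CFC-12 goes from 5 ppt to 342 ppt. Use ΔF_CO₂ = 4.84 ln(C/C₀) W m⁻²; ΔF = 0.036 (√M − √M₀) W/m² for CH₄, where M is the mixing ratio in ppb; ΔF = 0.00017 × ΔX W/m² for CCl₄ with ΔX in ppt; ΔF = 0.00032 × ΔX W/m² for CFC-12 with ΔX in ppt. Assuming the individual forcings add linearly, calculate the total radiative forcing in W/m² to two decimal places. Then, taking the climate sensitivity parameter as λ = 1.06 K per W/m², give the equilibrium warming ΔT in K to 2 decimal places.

CO₂: 4.84 × ln(864/420) = 4.84 × ln(2.05714) = 4.84 × 0.72132 = 3.4912 W/m².
CH₄: 0.036 × (√3760 − √754) = 0.036 × (61.3188 − 27.4591) = 0.036 × 33.8597 = 1.2189 W/m².
CCl₄: ΔF = 0.00017 × (76 − 0) = 0.00017 × 76 = 0.0129 W/m².
CFC-12: ΔF = 0.00032 × (342 − 5) = 0.00032 × 337 = 0.1078 W/m².
Total ΔF = 3.4912 + 1.2189 + 0.0129 + 0.1078 = 4.8308 W/m².
ΔT = λ ΔF = 1.06 × 4.83 = 5.1198 K.

ΔF = 4.83 W/m²; ΔT = 5.12 K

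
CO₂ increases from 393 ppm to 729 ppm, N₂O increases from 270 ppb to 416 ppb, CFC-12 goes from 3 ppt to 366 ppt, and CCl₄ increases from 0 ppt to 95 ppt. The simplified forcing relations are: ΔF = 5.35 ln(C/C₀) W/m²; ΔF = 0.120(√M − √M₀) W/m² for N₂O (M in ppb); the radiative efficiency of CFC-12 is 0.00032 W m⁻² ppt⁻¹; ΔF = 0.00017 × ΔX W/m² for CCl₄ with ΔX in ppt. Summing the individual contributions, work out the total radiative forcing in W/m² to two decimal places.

ΔF = 3.91 W/m²

CO₂: 5.35 × ln(729/393) = 5.35 × ln(1.85496) = 5.35 × 0.61786 = 3.3056 W/m².
N₂O: 0.120 × (√416 − √270) = 0.120 × (20.3961 − 16.4317) = 0.120 × 3.9644 = 0.4757 W/m².
CFC-12: ΔF = 0.00032 × (366 − 3) = 0.00032 × 363 = 0.1162 W/m².
CCl₄: ΔF = 0.00017 × (95 − 0) = 0.00017 × 95 = 0.0162 W/m².
Total ΔF = 3.3056 + 0.4757 + 0.1162 + 0.0162 = 3.9137 W/m².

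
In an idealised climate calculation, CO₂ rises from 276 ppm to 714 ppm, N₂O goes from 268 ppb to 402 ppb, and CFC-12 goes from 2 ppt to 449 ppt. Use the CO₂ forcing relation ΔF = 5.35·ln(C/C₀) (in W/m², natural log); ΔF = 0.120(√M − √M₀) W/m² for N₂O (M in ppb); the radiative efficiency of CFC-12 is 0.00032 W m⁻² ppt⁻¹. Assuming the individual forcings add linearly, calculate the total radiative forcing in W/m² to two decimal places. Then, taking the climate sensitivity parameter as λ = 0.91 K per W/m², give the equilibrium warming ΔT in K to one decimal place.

CO₂: 5.35 × ln(714/276) = 5.35 × ln(2.58696) = 5.35 × 0.95048 = 5.0851 W/m².
N₂O: 0.120 × (√402 − √268) = 0.120 × (20.0499 − 16.3707) = 0.120 × 3.6792 = 0.4415 W/m².
CFC-12: ΔF = 0.00032 × (449 − 2) = 0.00032 × 447 = 0.1430 W/m².
Total ΔF = 5.0851 + 0.4415 + 0.1430 = 5.6696 W/m².
ΔT = λ ΔF = 0.91 × 5.67 = 5.1597 K.

ΔF = 5.67 W/m²; ΔT = 5.2 K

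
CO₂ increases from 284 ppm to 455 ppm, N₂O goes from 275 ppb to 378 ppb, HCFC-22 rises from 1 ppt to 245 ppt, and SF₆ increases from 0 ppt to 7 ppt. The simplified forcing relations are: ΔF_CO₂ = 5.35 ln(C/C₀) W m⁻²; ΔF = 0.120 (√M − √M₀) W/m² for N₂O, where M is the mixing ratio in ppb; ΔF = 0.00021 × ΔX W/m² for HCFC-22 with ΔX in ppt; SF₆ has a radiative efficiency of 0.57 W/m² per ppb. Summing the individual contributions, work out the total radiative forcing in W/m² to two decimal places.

CO₂: 5.35 × ln(455/284) = 5.35 × ln(1.60211) = 5.35 × 0.47132 = 2.5216 W/m².
N₂O: 0.120 × (√378 − √275) = 0.120 × (19.4422 − 16.5831) = 0.120 × 2.8591 = 0.3431 W/m².
HCFC-22: ΔF = 0.00021 × (245 − 1) = 0.00021 × 244 = 0.0512 W/m².
SF₆: Δ = 7 − 0 = 7 ppt = 0.007 ppb; ΔF = 0.57 × 0.007 = 0.0040 W/m².
Total ΔF = 2.5216 + 0.3431 + 0.0512 + 0.0040 = 2.9199 W/m².

ΔF = 2.92 W/m²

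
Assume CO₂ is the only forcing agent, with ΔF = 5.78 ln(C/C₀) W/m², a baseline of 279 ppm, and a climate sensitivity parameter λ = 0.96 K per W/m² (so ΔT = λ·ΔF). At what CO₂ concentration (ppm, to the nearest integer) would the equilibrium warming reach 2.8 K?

C ≈ 462 ppm

Required forcing: ΔF = ΔT/λ = 2.8/0.96 = 2.9167 W/m².
Then ln(C/279) = ΔF/5.78 = 2.9167/5.78 = 0.50462.
So C = 279 × e^0.50462 = 279 × 1.65636 = 462.12 ppm.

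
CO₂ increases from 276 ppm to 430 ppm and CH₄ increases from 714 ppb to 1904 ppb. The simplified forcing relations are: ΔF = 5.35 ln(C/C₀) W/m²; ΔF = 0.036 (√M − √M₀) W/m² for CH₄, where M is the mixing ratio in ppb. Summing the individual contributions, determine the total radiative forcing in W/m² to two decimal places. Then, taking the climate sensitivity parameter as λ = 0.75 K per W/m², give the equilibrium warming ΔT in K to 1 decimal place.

CO₂: 5.35 × ln(430/276) = 5.35 × ln(1.55797) = 5.35 × 0.44338 = 2.3721 W/m².
CH₄: 0.036 × (√1904 − √714) = 0.036 × (43.6348 − 26.7208) = 0.036 × 16.9140 = 0.6089 W/m².
Total ΔF = 2.3721 + 0.6089 = 2.9810 W/m².
ΔT = λ ΔF = 0.75 × 2.98 = 2.2350 K.

ΔF = 2.98 W/m²; ΔT = 2.2 K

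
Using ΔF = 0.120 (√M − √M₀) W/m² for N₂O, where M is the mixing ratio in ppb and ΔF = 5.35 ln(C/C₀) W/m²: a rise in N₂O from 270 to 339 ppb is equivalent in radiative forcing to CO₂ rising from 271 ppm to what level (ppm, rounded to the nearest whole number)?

C ≈ 283 ppm

N₂O forcing: 0.120 × (√339 − √270) = 0.120 × (18.4120 − 16.4317) = 0.120 × 1.9803 = 0.23764 W/m².
Set 5.35 ln(C/271) = 0.23764: ln(C/271) = 0.23764/5.35 = 0.04442, so C = 271 × e^0.04442 = 271 × 1.04542 = 283.31 ppm.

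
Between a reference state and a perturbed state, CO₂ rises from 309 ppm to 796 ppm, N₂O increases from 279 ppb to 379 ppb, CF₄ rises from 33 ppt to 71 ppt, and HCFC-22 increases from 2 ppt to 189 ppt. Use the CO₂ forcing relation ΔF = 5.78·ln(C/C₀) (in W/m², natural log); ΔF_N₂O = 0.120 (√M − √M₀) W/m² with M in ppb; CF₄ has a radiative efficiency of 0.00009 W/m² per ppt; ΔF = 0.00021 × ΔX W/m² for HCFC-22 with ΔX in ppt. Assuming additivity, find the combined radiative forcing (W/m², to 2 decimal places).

ΔF = 5.84 W/m²

CO₂: 5.78 × ln(796/309) = 5.78 × ln(2.57605) = 5.78 × 0.94626 = 5.4694 W/m².
N₂O: 0.120 × (√379 − √279) = 0.120 × (19.4679 − 16.7033) = 0.120 × 2.7646 = 0.3318 W/m².
CF₄: ΔF = 0.00009 × (71 − 33) = 0.00009 × 38 = 0.0034 W/m².
HCFC-22: ΔF = 0.00021 × (189 − 2) = 0.00021 × 187 = 0.0393 W/m².
Total ΔF = 5.4694 + 0.3318 + 0.0034 + 0.0393 = 5.8439 W/m².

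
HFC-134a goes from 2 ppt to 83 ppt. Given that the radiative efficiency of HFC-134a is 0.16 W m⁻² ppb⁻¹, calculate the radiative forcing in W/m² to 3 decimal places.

ΔF = 0.013 W/m²

HFC-134a: Δ = 83 − 2 = 81 ppt = 0.081 ppb; ΔF = 0.16 × 0.081 = 0.0130 W/m².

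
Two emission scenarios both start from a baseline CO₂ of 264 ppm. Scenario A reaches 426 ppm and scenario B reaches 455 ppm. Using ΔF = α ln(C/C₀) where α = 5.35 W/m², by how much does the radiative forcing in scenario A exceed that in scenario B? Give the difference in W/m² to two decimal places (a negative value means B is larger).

ΔF_A − ΔF_B = -0.35 W/m²

ΔF_A = 5.35 ln(426/264) = 5.35 × 0.47849 = 2.5599 W/m².
ΔF_B = 5.35 ln(455/264) = 5.35 × 0.54435 = 2.9123 W/m².
Difference: 2.5599 − 2.9123 = -0.3524 W/m².
(Equivalently, ΔF_A − ΔF_B = 5.35 ln(426/455) = 5.35 × -0.06586 = -0.3524 W/m².)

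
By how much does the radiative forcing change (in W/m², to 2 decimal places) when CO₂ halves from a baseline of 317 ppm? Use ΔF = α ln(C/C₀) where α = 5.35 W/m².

Because the forcing depends only on the ratio C/C₀, the initial concentration does not enter.
ΔF = 5.35 × ln(0.5) = 5.35 × -0.69315 = -3.7084 W/m².

ΔF = -3.71 W/m²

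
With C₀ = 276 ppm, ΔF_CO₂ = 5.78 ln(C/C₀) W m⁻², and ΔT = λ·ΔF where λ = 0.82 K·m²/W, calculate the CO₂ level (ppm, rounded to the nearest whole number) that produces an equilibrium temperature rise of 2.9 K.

Required forcing: ΔF = ΔT/λ = 2.9/0.82 = 3.5366 W/m².
Then ln(C/276) = ΔF/5.78 = 3.5366/5.78 = 0.61187.
So C = 276 × e^0.61187 = 276 × 1.84388 = 508.91 ppm.

C ≈ 509 ppm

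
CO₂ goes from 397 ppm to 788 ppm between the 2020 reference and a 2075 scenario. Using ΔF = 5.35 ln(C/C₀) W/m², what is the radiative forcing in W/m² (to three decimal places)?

ΔF = 3.668 W/m²

CO₂: 5.35 × ln(788/397) = 5.35 × ln(1.98489) = 5.35 × 0.68556 = 3.6677 W/m².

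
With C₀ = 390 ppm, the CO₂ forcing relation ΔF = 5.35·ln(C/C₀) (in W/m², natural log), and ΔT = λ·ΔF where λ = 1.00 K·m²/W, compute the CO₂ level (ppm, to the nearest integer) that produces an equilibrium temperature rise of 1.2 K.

Required forcing: ΔF = ΔT/λ = 1.2/1.00 = 1.2000 W/m².
Then ln(C/390) = ΔF/5.35 = 1.2000/5.35 = 0.22430.
So C = 390 × e^0.22430 = 390 × 1.25145 = 488.07 ppm.

C ≈ 488 ppm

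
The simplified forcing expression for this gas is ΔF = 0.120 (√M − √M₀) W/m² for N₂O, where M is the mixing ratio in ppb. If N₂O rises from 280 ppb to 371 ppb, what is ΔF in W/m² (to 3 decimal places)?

N₂O: 0.120 × (√371 − √280) = 0.120 × (19.2614 − 16.7332) = 0.120 × 2.5282 = 0.3034 W/m².

ΔF = 0.303 W/m²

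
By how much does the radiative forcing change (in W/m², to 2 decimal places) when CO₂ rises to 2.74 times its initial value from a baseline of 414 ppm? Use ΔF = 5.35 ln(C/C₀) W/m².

ΔF = 5.39 W/m²

ΔF = 5.35 × ln(2.74) = 5.35 × 1.00796 = 5.3926 W/m².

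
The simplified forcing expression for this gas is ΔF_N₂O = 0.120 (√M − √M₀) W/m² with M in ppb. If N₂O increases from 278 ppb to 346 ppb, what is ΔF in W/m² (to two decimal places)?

N₂O: 0.120 × (√346 − √278) = 0.120 × (18.6011 − 16.6733) = 0.120 × 1.9278 = 0.2313 W/m².

ΔF = 0.23 W/m²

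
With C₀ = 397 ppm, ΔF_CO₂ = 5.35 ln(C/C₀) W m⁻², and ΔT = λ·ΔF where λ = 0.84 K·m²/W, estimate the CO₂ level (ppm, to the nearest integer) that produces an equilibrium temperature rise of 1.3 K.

Required forcing: ΔF = ΔT/λ = 1.3/0.84 = 1.5476 W/m².
Then ln(C/397) = ΔF/5.35 = 1.5476/5.35 = 0.28927.
So C = 397 × e^0.28927 = 397 × 1.33545 = 530.17 ppm.

C ≈ 530 ppm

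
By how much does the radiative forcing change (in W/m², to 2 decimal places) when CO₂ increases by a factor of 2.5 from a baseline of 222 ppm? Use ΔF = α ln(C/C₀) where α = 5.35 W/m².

ΔF = 4.90 W/m²

ΔF = 5.35 × ln(2.5) = 5.35 × 0.91629 = 4.9022 W/m².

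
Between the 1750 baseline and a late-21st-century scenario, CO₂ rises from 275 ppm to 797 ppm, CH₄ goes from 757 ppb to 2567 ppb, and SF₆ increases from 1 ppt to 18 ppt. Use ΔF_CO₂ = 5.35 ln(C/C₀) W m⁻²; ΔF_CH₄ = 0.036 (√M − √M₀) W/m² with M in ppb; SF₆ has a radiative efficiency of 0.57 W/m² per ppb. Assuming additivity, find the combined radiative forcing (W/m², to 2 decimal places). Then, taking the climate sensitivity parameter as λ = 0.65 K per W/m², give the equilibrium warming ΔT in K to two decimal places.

ΔF = 6.54 W/m²; ΔT = 4.25 K

CO₂: 5.35 × ln(797/275) = 5.35 × ln(2.89818) = 5.35 × 1.06408 = 5.6928 W/m².
CH₄: 0.036 × (√2567 − √757) = 0.036 × (50.6656 − 27.5136) = 0.036 × 23.1520 = 0.8335 W/m².
SF₆: Δ = 18 − 1 = 17 ppt = 0.017 ppb; ΔF = 0.57 × 0.017 = 0.0097 W/m².
Total ΔF = 5.6928 + 0.8335 + 0.0097 = 6.5360 W/m².
ΔT = λ ΔF = 0.65 × 6.54 = 4.2510 K.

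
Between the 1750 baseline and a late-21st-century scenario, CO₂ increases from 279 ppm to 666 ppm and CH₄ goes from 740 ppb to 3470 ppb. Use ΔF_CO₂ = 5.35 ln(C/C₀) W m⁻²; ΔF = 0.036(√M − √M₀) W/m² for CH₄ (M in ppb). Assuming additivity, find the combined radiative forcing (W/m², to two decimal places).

CO₂: 5.35 × ln(666/279) = 5.35 × ln(2.38710) = 5.35 × 0.87008 = 4.6549 W/m².
CH₄: 0.036 × (√3470 − √740) = 0.036 × (58.9067 − 27.2029) = 0.036 × 31.7038 = 1.1413 W/m².
Total ΔF = 4.6549 + 1.1413 = 5.7962 W/m².

ΔF = 5.80 W/m²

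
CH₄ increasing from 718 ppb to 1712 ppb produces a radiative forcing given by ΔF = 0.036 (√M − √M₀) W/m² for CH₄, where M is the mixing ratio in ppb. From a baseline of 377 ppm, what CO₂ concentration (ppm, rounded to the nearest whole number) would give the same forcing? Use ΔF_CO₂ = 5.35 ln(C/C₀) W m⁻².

CH₄ forcing: 0.036 × (√1712 − √718) = 0.036 × (41.3763 − 26.7955) = 0.036 × 14.5808 = 0.52491 W/m².
Set 5.35 ln(C/377) = 0.52491: ln(C/377) = 0.52491/5.35 = 0.09811, so C = 377 × e^0.09811 = 377 × 1.10308 = 415.86 ppm.

C ≈ 416 ppm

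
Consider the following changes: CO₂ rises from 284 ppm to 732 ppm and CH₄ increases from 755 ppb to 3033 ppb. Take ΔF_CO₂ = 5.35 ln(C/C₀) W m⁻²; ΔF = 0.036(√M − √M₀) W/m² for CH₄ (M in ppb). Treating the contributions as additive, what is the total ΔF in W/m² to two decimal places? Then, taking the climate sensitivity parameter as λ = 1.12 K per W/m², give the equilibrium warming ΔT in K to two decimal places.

CO₂: 5.35 × ln(732/284) = 5.35 × ln(2.57746) = 5.35 × 0.94680 = 5.0654 W/m².
CH₄: 0.036 × (√3033 − √755) = 0.036 × (55.0727 − 27.4773) = 0.036 × 27.5954 = 0.9934 W/m².
Total ΔF = 5.0654 + 0.9934 = 6.0588 W/m².
ΔT = λ ΔF = 1.12 × 6.06 = 6.7872 K.

ΔF = 6.06 W/m²; ΔT = 6.79 K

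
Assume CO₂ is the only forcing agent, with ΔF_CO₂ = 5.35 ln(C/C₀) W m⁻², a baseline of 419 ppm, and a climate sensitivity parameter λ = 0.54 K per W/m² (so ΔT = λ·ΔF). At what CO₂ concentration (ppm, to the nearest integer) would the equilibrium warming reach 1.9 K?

Required forcing: ΔF = ΔT/λ = 1.9/0.54 = 3.5185 W/m².
Then ln(C/419) = ΔF/5.35 = 3.5185/5.35 = 0.65766.
So C = 419 × e^0.65766 = 419 × 1.93027 = 808.78 ppm.

C ≈ 809 ppm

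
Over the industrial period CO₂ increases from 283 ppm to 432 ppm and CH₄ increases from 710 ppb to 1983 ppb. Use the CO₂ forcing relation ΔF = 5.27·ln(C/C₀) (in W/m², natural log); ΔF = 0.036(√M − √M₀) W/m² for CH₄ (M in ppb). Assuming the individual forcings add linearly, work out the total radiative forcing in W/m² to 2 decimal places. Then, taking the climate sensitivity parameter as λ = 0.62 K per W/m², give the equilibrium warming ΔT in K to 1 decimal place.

ΔF = 2.87 W/m²; ΔT = 1.8 K

CO₂: 5.27 × ln(432/283) = 5.27 × ln(1.52650) = 5.27 × 0.42298 = 2.2291 W/m².
CH₄: 0.036 × (√1983 − √710) = 0.036 × (44.5309 − 26.6458) = 0.036 × 17.8851 = 0.6439 W/m².
Total ΔF = 2.2291 + 0.6439 = 2.8730 W/m².
ΔT = λ ΔF = 0.62 × 2.87 = 1.7794 K.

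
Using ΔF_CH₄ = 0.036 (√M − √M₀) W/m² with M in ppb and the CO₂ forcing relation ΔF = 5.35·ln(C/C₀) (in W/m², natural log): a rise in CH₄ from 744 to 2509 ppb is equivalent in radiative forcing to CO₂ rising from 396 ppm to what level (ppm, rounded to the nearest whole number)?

CH₄ forcing: 0.036 × (√2509 − √744) = 0.036 × (50.0899 − 27.2764) = 0.036 × 22.8135 = 0.82129 W/m².
Set 5.35 ln(C/396) = 0.82129: ln(C/396) = 0.82129/5.35 = 0.15351, so C = 396 × e^0.15351 = 396 × 1.16592 = 461.70 ppm.

C ≈ 462 ppm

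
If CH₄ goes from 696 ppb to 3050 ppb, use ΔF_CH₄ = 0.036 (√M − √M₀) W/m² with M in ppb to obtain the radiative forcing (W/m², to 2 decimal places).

CH₄: 0.036 × (√3050 − √696) = 0.036 × (55.2268 − 26.3818) = 0.036 × 28.8450 = 1.0384 W/m².

ΔF = 1.04 W/m²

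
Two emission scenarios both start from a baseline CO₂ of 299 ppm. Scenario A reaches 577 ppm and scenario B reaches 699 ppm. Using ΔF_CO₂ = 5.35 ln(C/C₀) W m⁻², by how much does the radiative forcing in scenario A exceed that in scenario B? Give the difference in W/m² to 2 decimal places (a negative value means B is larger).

ΔF_A = 5.35 ln(577/299) = 5.35 × 0.65740 = 3.5171 W/m².
ΔF_B = 5.35 ln(699/299) = 5.35 × 0.84921 = 4.5433 W/m².
Difference: 3.5171 − 4.5433 = -1.0262 W/m².
(Equivalently, ΔF_A − ΔF_B = 5.35 ln(577/699) = 5.35 × -0.19181 = -1.0262 W/m².)

ΔF_A − ΔF_B = -1.03 W/m²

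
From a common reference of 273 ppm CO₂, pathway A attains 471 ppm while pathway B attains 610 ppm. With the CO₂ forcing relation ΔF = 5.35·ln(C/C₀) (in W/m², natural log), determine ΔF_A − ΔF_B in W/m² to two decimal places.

ΔF_A − ΔF_B = -1.38 W/m²

ΔF_A = 5.35 ln(471/273) = 5.35 × 0.54539 = 2.9178 W/m².
ΔF_B = 5.35 ln(610/273) = 5.35 × 0.80399 = 4.3013 W/m².
Difference: 2.9178 − 4.3013 = -1.3835 W/m².
(Equivalently, ΔF_A − ΔF_B = 5.35 ln(471/610) = 5.35 × -0.25860 = -1.3835 W/m².)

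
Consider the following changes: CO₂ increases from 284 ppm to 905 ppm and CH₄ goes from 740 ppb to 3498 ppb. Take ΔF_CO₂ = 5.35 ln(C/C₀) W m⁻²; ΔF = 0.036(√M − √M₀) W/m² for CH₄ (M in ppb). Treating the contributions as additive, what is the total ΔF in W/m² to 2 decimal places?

ΔF = 7.35 W/m²

CO₂: 5.35 × ln(905/284) = 5.35 × ln(3.18662) = 5.35 × 1.15896 = 6.2004 W/m².
CH₄: 0.036 × (√3498 − √740) = 0.036 × (59.1439 − 27.2029) = 0.036 × 31.9410 = 1.1499 W/m².
Total ΔF = 6.2004 + 1.1499 = 7.3503 W/m².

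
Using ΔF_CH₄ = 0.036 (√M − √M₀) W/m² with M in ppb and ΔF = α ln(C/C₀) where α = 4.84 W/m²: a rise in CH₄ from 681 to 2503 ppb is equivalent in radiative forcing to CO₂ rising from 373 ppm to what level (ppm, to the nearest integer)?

CH₄ forcing: 0.036 × (√2503 − √681) = 0.036 × (50.0300 − 26.0960) = 0.036 × 23.9340 = 0.86162 W/m².
Set 4.84 ln(C/373) = 0.86162: ln(C/373) = 0.86162/4.84 = 0.17802, so C = 373 × e^0.17802 = 373 × 1.19485 = 445.68 ppm.

C ≈ 446 ppm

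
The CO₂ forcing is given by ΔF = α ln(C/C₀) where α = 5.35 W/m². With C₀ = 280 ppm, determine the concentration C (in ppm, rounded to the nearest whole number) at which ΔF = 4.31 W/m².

C ≈ 627 ppm

Set 5.35 ln(C/280) = 4.31, so ln(C/280) = 4.31/5.35 = 0.80561.
Then C/280 = e^0.80561 = 2.23806, giving C = 280 × 2.23806 = 626.66 ppm.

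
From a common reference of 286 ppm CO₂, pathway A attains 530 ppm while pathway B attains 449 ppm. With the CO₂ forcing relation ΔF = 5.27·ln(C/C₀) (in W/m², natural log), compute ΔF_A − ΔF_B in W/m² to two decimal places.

ΔF_A − ΔF_B = 0.87 W/m²

ΔF_A = 5.27 ln(530/286) = 5.27 × 0.61689 = 3.2510 W/m².
ΔF_B = 5.27 ln(449/286) = 5.27 × 0.45103 = 2.3769 W/m².
Difference: 3.2510 − 2.3769 = 0.8741 W/m².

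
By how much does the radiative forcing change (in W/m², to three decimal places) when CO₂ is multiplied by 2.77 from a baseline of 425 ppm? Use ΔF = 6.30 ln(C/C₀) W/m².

ΔF = 6.419 W/m²

ΔF = 6.30 × ln(2.77) = 6.30 × 1.01885 = 6.4188 W/m².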